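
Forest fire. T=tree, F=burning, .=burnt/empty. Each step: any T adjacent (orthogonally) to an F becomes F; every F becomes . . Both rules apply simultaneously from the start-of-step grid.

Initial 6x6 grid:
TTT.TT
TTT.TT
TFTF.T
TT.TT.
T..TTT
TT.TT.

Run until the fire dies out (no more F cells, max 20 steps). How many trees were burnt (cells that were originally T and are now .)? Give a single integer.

Step 1: +5 fires, +2 burnt (F count now 5)
Step 2: +6 fires, +5 burnt (F count now 6)
Step 3: +5 fires, +6 burnt (F count now 5)
Step 4: +3 fires, +5 burnt (F count now 3)
Step 5: +1 fires, +3 burnt (F count now 1)
Step 6: +0 fires, +1 burnt (F count now 0)
Fire out after step 6
Initially T: 25, now '.': 31
Total burnt (originally-T cells now '.'): 20

Answer: 20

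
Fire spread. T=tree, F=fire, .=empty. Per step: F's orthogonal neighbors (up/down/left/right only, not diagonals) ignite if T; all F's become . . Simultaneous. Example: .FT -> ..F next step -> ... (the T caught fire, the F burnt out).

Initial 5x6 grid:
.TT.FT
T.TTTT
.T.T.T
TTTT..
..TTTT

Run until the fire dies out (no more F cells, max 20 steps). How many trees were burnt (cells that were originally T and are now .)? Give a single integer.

Step 1: +2 fires, +1 burnt (F count now 2)
Step 2: +2 fires, +2 burnt (F count now 2)
Step 3: +3 fires, +2 burnt (F count now 3)
Step 4: +2 fires, +3 burnt (F count now 2)
Step 5: +3 fires, +2 burnt (F count now 3)
Step 6: +3 fires, +3 burnt (F count now 3)
Step 7: +3 fires, +3 burnt (F count now 3)
Step 8: +0 fires, +3 burnt (F count now 0)
Fire out after step 8
Initially T: 19, now '.': 29
Total burnt (originally-T cells now '.'): 18

Answer: 18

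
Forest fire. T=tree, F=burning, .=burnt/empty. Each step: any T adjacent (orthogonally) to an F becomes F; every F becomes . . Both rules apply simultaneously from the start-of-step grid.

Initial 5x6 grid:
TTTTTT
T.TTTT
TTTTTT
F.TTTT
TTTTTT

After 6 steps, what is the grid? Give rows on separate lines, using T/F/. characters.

Step 1: 2 trees catch fire, 1 burn out
  TTTTTT
  T.TTTT
  FTTTTT
  ..TTTT
  FTTTTT
Step 2: 3 trees catch fire, 2 burn out
  TTTTTT
  F.TTTT
  .FTTTT
  ..TTTT
  .FTTTT
Step 3: 3 trees catch fire, 3 burn out
  FTTTTT
  ..TTTT
  ..FTTT
  ..TTTT
  ..FTTT
Step 4: 5 trees catch fire, 3 burn out
  .FTTTT
  ..FTTT
  ...FTT
  ..FTTT
  ...FTT
Step 5: 5 trees catch fire, 5 burn out
  ..FTTT
  ...FTT
  ....FT
  ...FTT
  ....FT
Step 6: 5 trees catch fire, 5 burn out
  ...FTT
  ....FT
  .....F
  ....FT
  .....F

...FTT
....FT
.....F
....FT
.....F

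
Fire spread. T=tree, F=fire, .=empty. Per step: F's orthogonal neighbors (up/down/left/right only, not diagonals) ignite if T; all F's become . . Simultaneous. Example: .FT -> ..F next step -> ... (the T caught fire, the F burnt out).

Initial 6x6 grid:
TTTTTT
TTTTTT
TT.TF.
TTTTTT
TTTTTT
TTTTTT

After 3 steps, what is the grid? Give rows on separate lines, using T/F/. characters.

Step 1: 3 trees catch fire, 1 burn out
  TTTTTT
  TTTTFT
  TT.F..
  TTTTFT
  TTTTTT
  TTTTTT
Step 2: 6 trees catch fire, 3 burn out
  TTTTFT
  TTTF.F
  TT....
  TTTF.F
  TTTTFT
  TTTTTT
Step 3: 7 trees catch fire, 6 burn out
  TTTF.F
  TTF...
  TT....
  TTF...
  TTTF.F
  TTTTFT

TTTF.F
TTF...
TT....
TTF...
TTTF.F
TTTTFT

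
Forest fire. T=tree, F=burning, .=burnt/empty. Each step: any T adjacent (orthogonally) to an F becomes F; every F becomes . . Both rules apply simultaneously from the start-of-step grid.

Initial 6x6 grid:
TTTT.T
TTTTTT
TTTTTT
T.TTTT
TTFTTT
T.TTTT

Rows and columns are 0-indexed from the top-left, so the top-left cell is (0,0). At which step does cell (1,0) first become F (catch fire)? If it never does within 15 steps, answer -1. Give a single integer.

Step 1: cell (1,0)='T' (+4 fires, +1 burnt)
Step 2: cell (1,0)='T' (+5 fires, +4 burnt)
Step 3: cell (1,0)='T' (+8 fires, +5 burnt)
Step 4: cell (1,0)='T' (+7 fires, +8 burnt)
Step 5: cell (1,0)='F' (+5 fires, +7 burnt)
  -> target ignites at step 5
Step 6: cell (1,0)='.' (+2 fires, +5 burnt)
Step 7: cell (1,0)='.' (+1 fires, +2 burnt)
Step 8: cell (1,0)='.' (+0 fires, +1 burnt)
  fire out at step 8

5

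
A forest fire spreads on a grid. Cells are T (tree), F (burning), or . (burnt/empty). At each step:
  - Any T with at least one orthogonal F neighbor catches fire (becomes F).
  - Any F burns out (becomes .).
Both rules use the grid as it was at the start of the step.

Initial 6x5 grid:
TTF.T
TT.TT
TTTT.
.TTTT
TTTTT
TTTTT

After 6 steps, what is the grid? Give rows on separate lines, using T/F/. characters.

Step 1: 1 trees catch fire, 1 burn out
  TF..T
  TT.TT
  TTTT.
  .TTTT
  TTTTT
  TTTTT
Step 2: 2 trees catch fire, 1 burn out
  F...T
  TF.TT
  TTTT.
  .TTTT
  TTTTT
  TTTTT
Step 3: 2 trees catch fire, 2 burn out
  ....T
  F..TT
  TFTT.
  .TTTT
  TTTTT
  TTTTT
Step 4: 3 trees catch fire, 2 burn out
  ....T
  ...TT
  F.FT.
  .FTTT
  TTTTT
  TTTTT
Step 5: 3 trees catch fire, 3 burn out
  ....T
  ...TT
  ...F.
  ..FTT
  TFTTT
  TTTTT
Step 6: 5 trees catch fire, 3 burn out
  ....T
  ...FT
  .....
  ...FT
  F.FTT
  TFTTT

....T
...FT
.....
...FT
F.FTT
TFTTT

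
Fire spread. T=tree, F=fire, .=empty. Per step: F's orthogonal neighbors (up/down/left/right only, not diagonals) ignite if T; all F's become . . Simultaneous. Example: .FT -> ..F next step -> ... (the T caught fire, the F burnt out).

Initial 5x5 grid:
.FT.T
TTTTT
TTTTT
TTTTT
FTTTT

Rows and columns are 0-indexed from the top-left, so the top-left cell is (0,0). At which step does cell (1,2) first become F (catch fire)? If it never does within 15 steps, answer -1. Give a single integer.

Step 1: cell (1,2)='T' (+4 fires, +2 burnt)
Step 2: cell (1,2)='F' (+6 fires, +4 burnt)
  -> target ignites at step 2
Step 3: cell (1,2)='.' (+4 fires, +6 burnt)
Step 4: cell (1,2)='.' (+4 fires, +4 burnt)
Step 5: cell (1,2)='.' (+3 fires, +4 burnt)
Step 6: cell (1,2)='.' (+0 fires, +3 burnt)
  fire out at step 6

2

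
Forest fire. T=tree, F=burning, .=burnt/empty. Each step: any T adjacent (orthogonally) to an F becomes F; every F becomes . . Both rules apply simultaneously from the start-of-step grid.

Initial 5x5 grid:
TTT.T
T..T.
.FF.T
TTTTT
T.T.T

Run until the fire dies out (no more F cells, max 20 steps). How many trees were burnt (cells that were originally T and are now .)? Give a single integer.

Step 1: +2 fires, +2 burnt (F count now 2)
Step 2: +3 fires, +2 burnt (F count now 3)
Step 3: +2 fires, +3 burnt (F count now 2)
Step 4: +2 fires, +2 burnt (F count now 2)
Step 5: +0 fires, +2 burnt (F count now 0)
Fire out after step 5
Initially T: 15, now '.': 19
Total burnt (originally-T cells now '.'): 9

Answer: 9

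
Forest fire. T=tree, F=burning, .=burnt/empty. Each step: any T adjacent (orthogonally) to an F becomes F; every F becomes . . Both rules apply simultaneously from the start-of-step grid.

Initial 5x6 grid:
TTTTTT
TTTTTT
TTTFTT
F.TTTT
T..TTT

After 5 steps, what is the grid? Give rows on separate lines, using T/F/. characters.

Step 1: 6 trees catch fire, 2 burn out
  TTTTTT
  TTTFTT
  FTF.FT
  ..TFTT
  F..TTT
Step 2: 9 trees catch fire, 6 burn out
  TTTFTT
  FTF.FT
  .F...F
  ..F.FT
  ...FTT
Step 3: 7 trees catch fire, 9 burn out
  FTF.FT
  .F...F
  ......
  .....F
  ....FT
Step 4: 3 trees catch fire, 7 burn out
  .F...F
  ......
  ......
  ......
  .....F
Step 5: 0 trees catch fire, 3 burn out
  ......
  ......
  ......
  ......
  ......

......
......
......
......
......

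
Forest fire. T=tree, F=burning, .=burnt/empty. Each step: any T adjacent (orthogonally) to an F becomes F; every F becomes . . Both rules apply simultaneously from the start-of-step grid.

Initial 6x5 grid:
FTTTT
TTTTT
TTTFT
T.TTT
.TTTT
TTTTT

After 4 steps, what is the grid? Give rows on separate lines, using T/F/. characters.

Step 1: 6 trees catch fire, 2 burn out
  .FTTT
  FTTFT
  TTF.F
  T.TFT
  .TTTT
  TTTTT
Step 2: 10 trees catch fire, 6 burn out
  ..FFT
  .FF.F
  FF...
  T.F.F
  .TTFT
  TTTTT
Step 3: 5 trees catch fire, 10 burn out
  ....F
  .....
  .....
  F....
  .TF.F
  TTTFT
Step 4: 3 trees catch fire, 5 burn out
  .....
  .....
  .....
  .....
  .F...
  TTF.F

.....
.....
.....
.....
.F...
TTF.F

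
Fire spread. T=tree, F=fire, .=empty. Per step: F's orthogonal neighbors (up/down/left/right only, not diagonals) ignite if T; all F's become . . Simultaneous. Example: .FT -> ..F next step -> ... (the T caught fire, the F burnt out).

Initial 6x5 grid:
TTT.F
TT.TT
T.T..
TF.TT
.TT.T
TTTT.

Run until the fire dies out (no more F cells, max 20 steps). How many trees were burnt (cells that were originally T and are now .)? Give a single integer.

Step 1: +3 fires, +2 burnt (F count now 3)
Step 2: +4 fires, +3 burnt (F count now 4)
Step 3: +3 fires, +4 burnt (F count now 3)
Step 4: +3 fires, +3 burnt (F count now 3)
Step 5: +1 fires, +3 burnt (F count now 1)
Step 6: +1 fires, +1 burnt (F count now 1)
Step 7: +0 fires, +1 burnt (F count now 0)
Fire out after step 7
Initially T: 19, now '.': 26
Total burnt (originally-T cells now '.'): 15

Answer: 15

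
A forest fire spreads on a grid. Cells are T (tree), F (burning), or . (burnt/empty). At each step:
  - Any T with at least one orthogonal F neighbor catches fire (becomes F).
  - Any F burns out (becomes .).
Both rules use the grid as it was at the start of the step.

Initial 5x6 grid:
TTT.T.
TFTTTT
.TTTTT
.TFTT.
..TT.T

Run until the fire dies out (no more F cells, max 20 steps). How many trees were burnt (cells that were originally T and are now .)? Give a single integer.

Answer: 19

Derivation:
Step 1: +8 fires, +2 burnt (F count now 8)
Step 2: +6 fires, +8 burnt (F count now 6)
Step 3: +2 fires, +6 burnt (F count now 2)
Step 4: +3 fires, +2 burnt (F count now 3)
Step 5: +0 fires, +3 burnt (F count now 0)
Fire out after step 5
Initially T: 20, now '.': 29
Total burnt (originally-T cells now '.'): 19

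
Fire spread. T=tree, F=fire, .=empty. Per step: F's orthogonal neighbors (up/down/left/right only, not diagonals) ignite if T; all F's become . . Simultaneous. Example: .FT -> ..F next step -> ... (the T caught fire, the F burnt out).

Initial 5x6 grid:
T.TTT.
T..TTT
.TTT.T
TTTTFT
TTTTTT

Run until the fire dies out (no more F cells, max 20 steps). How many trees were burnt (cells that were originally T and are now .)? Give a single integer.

Step 1: +3 fires, +1 burnt (F count now 3)
Step 2: +5 fires, +3 burnt (F count now 5)
Step 3: +5 fires, +5 burnt (F count now 5)
Step 4: +5 fires, +5 burnt (F count now 5)
Step 5: +3 fires, +5 burnt (F count now 3)
Step 6: +0 fires, +3 burnt (F count now 0)
Fire out after step 6
Initially T: 23, now '.': 28
Total burnt (originally-T cells now '.'): 21

Answer: 21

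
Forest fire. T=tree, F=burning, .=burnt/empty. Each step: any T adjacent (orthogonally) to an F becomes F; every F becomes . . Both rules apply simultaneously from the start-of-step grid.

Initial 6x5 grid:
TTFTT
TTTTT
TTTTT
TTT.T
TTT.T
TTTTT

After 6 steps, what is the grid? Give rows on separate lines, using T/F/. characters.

Step 1: 3 trees catch fire, 1 burn out
  TF.FT
  TTFTT
  TTTTT
  TTT.T
  TTT.T
  TTTTT
Step 2: 5 trees catch fire, 3 burn out
  F...F
  TF.FT
  TTFTT
  TTT.T
  TTT.T
  TTTTT
Step 3: 5 trees catch fire, 5 burn out
  .....
  F...F
  TF.FT
  TTF.T
  TTT.T
  TTTTT
Step 4: 4 trees catch fire, 5 burn out
  .....
  .....
  F...F
  TF..T
  TTF.T
  TTTTT
Step 5: 4 trees catch fire, 4 burn out
  .....
  .....
  .....
  F...F
  TF..T
  TTFTT
Step 6: 4 trees catch fire, 4 burn out
  .....
  .....
  .....
  .....
  F...F
  TF.FT

.....
.....
.....
.....
F...F
TF.FT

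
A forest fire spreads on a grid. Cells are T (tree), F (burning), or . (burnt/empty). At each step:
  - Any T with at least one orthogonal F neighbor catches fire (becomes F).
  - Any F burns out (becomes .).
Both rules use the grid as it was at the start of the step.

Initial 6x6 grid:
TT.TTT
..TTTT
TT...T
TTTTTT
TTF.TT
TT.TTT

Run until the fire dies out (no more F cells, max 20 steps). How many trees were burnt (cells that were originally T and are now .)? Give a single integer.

Answer: 25

Derivation:
Step 1: +2 fires, +1 burnt (F count now 2)
Step 2: +4 fires, +2 burnt (F count now 4)
Step 3: +4 fires, +4 burnt (F count now 4)
Step 4: +3 fires, +4 burnt (F count now 3)
Step 5: +3 fires, +3 burnt (F count now 3)
Step 6: +3 fires, +3 burnt (F count now 3)
Step 7: +2 fires, +3 burnt (F count now 2)
Step 8: +2 fires, +2 burnt (F count now 2)
Step 9: +2 fires, +2 burnt (F count now 2)
Step 10: +0 fires, +2 burnt (F count now 0)
Fire out after step 10
Initially T: 27, now '.': 34
Total burnt (originally-T cells now '.'): 25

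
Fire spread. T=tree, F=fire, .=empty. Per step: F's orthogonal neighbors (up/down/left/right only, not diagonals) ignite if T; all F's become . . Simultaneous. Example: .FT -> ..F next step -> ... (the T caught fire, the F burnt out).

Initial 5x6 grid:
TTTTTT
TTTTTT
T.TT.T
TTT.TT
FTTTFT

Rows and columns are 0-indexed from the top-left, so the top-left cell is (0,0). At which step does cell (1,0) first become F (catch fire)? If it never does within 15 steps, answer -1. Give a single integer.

Step 1: cell (1,0)='T' (+5 fires, +2 burnt)
Step 2: cell (1,0)='T' (+4 fires, +5 burnt)
Step 3: cell (1,0)='F' (+3 fires, +4 burnt)
  -> target ignites at step 3
Step 4: cell (1,0)='.' (+4 fires, +3 burnt)
Step 5: cell (1,0)='.' (+5 fires, +4 burnt)
Step 6: cell (1,0)='.' (+3 fires, +5 burnt)
Step 7: cell (1,0)='.' (+1 fires, +3 burnt)
Step 8: cell (1,0)='.' (+0 fires, +1 burnt)
  fire out at step 8

3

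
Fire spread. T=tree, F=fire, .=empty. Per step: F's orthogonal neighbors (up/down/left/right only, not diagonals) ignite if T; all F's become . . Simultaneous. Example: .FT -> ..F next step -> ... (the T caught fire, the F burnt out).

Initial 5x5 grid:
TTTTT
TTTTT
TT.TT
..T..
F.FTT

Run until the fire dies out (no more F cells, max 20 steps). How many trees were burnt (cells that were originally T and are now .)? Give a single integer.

Answer: 3

Derivation:
Step 1: +2 fires, +2 burnt (F count now 2)
Step 2: +1 fires, +2 burnt (F count now 1)
Step 3: +0 fires, +1 burnt (F count now 0)
Fire out after step 3
Initially T: 17, now '.': 11
Total burnt (originally-T cells now '.'): 3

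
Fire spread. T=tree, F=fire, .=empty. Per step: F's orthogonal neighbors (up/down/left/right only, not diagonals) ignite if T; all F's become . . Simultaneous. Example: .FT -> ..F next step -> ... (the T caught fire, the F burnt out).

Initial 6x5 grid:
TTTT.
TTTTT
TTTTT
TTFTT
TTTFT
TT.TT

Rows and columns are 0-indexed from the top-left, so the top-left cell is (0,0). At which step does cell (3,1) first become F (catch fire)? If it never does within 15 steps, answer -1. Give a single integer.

Step 1: cell (3,1)='F' (+6 fires, +2 burnt)
  -> target ignites at step 1
Step 2: cell (3,1)='.' (+7 fires, +6 burnt)
Step 3: cell (3,1)='.' (+7 fires, +7 burnt)
Step 4: cell (3,1)='.' (+5 fires, +7 burnt)
Step 5: cell (3,1)='.' (+1 fires, +5 burnt)
Step 6: cell (3,1)='.' (+0 fires, +1 burnt)
  fire out at step 6

1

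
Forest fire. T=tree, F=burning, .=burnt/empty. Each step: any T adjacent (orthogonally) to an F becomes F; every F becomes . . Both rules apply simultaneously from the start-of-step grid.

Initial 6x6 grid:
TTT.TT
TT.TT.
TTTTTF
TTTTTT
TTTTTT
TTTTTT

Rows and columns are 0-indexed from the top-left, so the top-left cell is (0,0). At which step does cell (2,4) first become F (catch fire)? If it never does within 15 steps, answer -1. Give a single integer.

Step 1: cell (2,4)='F' (+2 fires, +1 burnt)
  -> target ignites at step 1
Step 2: cell (2,4)='.' (+4 fires, +2 burnt)
Step 3: cell (2,4)='.' (+6 fires, +4 burnt)
Step 4: cell (2,4)='.' (+5 fires, +6 burnt)
Step 5: cell (2,4)='.' (+5 fires, +5 burnt)
Step 6: cell (2,4)='.' (+5 fires, +5 burnt)
Step 7: cell (2,4)='.' (+4 fires, +5 burnt)
Step 8: cell (2,4)='.' (+1 fires, +4 burnt)
Step 9: cell (2,4)='.' (+0 fires, +1 burnt)
  fire out at step 9

1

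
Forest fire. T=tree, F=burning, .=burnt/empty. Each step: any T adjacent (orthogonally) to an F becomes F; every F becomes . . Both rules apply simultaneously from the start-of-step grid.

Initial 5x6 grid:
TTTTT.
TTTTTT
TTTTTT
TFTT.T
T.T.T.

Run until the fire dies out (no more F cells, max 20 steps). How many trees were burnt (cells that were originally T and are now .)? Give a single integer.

Answer: 23

Derivation:
Step 1: +3 fires, +1 burnt (F count now 3)
Step 2: +6 fires, +3 burnt (F count now 6)
Step 3: +4 fires, +6 burnt (F count now 4)
Step 4: +4 fires, +4 burnt (F count now 4)
Step 5: +3 fires, +4 burnt (F count now 3)
Step 6: +3 fires, +3 burnt (F count now 3)
Step 7: +0 fires, +3 burnt (F count now 0)
Fire out after step 7
Initially T: 24, now '.': 29
Total burnt (originally-T cells now '.'): 23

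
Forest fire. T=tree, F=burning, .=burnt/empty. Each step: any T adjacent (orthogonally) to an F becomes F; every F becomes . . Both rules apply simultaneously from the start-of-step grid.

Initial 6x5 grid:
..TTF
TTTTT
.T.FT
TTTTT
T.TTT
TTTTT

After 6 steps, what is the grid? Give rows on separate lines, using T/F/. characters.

Step 1: 5 trees catch fire, 2 burn out
  ..TF.
  TTTFF
  .T..F
  TTTFT
  T.TTT
  TTTTT
Step 2: 5 trees catch fire, 5 burn out
  ..F..
  TTF..
  .T...
  TTF.F
  T.TFT
  TTTTT
Step 3: 5 trees catch fire, 5 burn out
  .....
  TF...
  .T...
  TF...
  T.F.F
  TTTFT
Step 4: 5 trees catch fire, 5 burn out
  .....
  F....
  .F...
  F....
  T....
  TTF.F
Step 5: 2 trees catch fire, 5 burn out
  .....
  .....
  .....
  .....
  F....
  TF...
Step 6: 1 trees catch fire, 2 burn out
  .....
  .....
  .....
  .....
  .....
  F....

.....
.....
.....
.....
.....
F....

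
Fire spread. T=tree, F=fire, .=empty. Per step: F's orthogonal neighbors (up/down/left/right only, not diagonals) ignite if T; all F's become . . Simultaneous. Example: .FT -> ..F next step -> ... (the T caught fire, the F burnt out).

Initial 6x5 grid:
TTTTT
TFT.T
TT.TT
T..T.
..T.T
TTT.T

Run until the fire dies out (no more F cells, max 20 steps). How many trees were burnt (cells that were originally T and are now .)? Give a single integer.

Step 1: +4 fires, +1 burnt (F count now 4)
Step 2: +3 fires, +4 burnt (F count now 3)
Step 3: +2 fires, +3 burnt (F count now 2)
Step 4: +1 fires, +2 burnt (F count now 1)
Step 5: +1 fires, +1 burnt (F count now 1)
Step 6: +1 fires, +1 burnt (F count now 1)
Step 7: +1 fires, +1 burnt (F count now 1)
Step 8: +1 fires, +1 burnt (F count now 1)
Step 9: +0 fires, +1 burnt (F count now 0)
Fire out after step 9
Initially T: 20, now '.': 24
Total burnt (originally-T cells now '.'): 14

Answer: 14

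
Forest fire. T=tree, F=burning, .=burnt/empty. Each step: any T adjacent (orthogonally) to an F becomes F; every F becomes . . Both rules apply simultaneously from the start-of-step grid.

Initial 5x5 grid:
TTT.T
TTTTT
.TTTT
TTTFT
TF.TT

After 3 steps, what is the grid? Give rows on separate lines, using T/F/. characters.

Step 1: 6 trees catch fire, 2 burn out
  TTT.T
  TTTTT
  .TTFT
  TFF.F
  F..FT
Step 2: 6 trees catch fire, 6 burn out
  TTT.T
  TTTFT
  .FF.F
  F....
  ....F
Step 3: 3 trees catch fire, 6 burn out
  TTT.T
  TFF.F
  .....
  .....
  .....

TTT.T
TFF.F
.....
.....
.....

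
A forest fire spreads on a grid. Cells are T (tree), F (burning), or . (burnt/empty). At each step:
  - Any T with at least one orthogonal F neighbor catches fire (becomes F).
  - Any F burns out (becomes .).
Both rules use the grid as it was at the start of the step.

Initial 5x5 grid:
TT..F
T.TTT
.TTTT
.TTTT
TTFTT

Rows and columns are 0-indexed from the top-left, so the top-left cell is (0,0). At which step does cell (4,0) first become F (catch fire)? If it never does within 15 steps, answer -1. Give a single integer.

Step 1: cell (4,0)='T' (+4 fires, +2 burnt)
Step 2: cell (4,0)='F' (+7 fires, +4 burnt)
  -> target ignites at step 2
Step 3: cell (4,0)='.' (+4 fires, +7 burnt)
Step 4: cell (4,0)='.' (+0 fires, +4 burnt)
  fire out at step 4

2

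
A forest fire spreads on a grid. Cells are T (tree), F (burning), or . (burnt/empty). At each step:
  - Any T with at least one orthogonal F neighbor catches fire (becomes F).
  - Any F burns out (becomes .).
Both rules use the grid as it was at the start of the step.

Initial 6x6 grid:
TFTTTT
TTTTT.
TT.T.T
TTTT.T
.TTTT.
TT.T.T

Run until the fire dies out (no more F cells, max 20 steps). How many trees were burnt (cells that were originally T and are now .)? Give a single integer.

Answer: 24

Derivation:
Step 1: +3 fires, +1 burnt (F count now 3)
Step 2: +4 fires, +3 burnt (F count now 4)
Step 3: +4 fires, +4 burnt (F count now 4)
Step 4: +6 fires, +4 burnt (F count now 6)
Step 5: +3 fires, +6 burnt (F count now 3)
Step 6: +2 fires, +3 burnt (F count now 2)
Step 7: +2 fires, +2 burnt (F count now 2)
Step 8: +0 fires, +2 burnt (F count now 0)
Fire out after step 8
Initially T: 27, now '.': 33
Total burnt (originally-T cells now '.'): 24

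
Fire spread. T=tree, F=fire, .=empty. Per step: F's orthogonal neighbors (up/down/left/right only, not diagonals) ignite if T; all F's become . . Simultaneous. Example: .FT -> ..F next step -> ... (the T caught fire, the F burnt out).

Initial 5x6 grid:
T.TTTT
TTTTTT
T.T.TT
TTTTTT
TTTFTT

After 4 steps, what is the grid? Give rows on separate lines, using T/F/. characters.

Step 1: 3 trees catch fire, 1 burn out
  T.TTTT
  TTTTTT
  T.T.TT
  TTTFTT
  TTF.FT
Step 2: 4 trees catch fire, 3 burn out
  T.TTTT
  TTTTTT
  T.T.TT
  TTF.FT
  TF...F
Step 3: 5 trees catch fire, 4 burn out
  T.TTTT
  TTTTTT
  T.F.FT
  TF...F
  F.....
Step 4: 4 trees catch fire, 5 burn out
  T.TTTT
  TTFTFT
  T....F
  F.....
  ......

T.TTTT
TTFTFT
T....F
F.....
......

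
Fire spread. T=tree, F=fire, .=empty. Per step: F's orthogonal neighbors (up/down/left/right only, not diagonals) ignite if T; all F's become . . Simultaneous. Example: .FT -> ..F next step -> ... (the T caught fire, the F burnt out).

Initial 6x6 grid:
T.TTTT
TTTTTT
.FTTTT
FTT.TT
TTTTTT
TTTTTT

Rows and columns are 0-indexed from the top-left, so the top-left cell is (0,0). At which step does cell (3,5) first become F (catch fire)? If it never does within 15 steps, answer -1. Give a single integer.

Step 1: cell (3,5)='T' (+4 fires, +2 burnt)
Step 2: cell (3,5)='T' (+6 fires, +4 burnt)
Step 3: cell (3,5)='T' (+6 fires, +6 burnt)
Step 4: cell (3,5)='T' (+6 fires, +6 burnt)
Step 5: cell (3,5)='F' (+5 fires, +6 burnt)
  -> target ignites at step 5
Step 6: cell (3,5)='.' (+3 fires, +5 burnt)
Step 7: cell (3,5)='.' (+1 fires, +3 burnt)
Step 8: cell (3,5)='.' (+0 fires, +1 burnt)
  fire out at step 8

5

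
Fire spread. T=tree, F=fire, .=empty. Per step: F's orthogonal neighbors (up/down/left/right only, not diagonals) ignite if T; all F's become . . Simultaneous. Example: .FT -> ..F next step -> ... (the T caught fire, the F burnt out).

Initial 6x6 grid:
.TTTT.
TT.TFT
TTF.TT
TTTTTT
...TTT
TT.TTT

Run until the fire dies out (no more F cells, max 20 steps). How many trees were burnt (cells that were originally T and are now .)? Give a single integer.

Step 1: +6 fires, +2 burnt (F count now 6)
Step 2: +7 fires, +6 burnt (F count now 7)
Step 3: +7 fires, +7 burnt (F count now 7)
Step 4: +3 fires, +7 burnt (F count now 3)
Step 5: +1 fires, +3 burnt (F count now 1)
Step 6: +0 fires, +1 burnt (F count now 0)
Fire out after step 6
Initially T: 26, now '.': 34
Total burnt (originally-T cells now '.'): 24

Answer: 24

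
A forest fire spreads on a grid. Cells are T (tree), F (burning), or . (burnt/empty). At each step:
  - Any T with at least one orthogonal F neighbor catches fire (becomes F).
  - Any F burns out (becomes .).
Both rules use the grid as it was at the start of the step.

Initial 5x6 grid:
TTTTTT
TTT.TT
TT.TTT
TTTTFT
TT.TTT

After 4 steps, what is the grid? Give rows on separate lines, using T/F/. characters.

Step 1: 4 trees catch fire, 1 burn out
  TTTTTT
  TTT.TT
  TT.TFT
  TTTF.F
  TT.TFT
Step 2: 6 trees catch fire, 4 burn out
  TTTTTT
  TTT.FT
  TT.F.F
  TTF...
  TT.F.F
Step 3: 3 trees catch fire, 6 burn out
  TTTTFT
  TTT..F
  TT....
  TF....
  TT....
Step 4: 5 trees catch fire, 3 burn out
  TTTF.F
  TTT...
  TF....
  F.....
  TF....

TTTF.F
TTT...
TF....
F.....
TF....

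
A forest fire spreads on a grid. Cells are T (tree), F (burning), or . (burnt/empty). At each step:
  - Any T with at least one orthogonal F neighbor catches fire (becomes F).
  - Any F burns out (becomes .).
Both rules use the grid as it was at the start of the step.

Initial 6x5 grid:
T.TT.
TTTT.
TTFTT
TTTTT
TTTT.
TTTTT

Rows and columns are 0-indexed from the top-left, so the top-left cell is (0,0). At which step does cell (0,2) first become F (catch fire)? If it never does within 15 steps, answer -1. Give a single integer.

Step 1: cell (0,2)='T' (+4 fires, +1 burnt)
Step 2: cell (0,2)='F' (+8 fires, +4 burnt)
  -> target ignites at step 2
Step 3: cell (0,2)='.' (+7 fires, +8 burnt)
Step 4: cell (0,2)='.' (+4 fires, +7 burnt)
Step 5: cell (0,2)='.' (+2 fires, +4 burnt)
Step 6: cell (0,2)='.' (+0 fires, +2 burnt)
  fire out at step 6

2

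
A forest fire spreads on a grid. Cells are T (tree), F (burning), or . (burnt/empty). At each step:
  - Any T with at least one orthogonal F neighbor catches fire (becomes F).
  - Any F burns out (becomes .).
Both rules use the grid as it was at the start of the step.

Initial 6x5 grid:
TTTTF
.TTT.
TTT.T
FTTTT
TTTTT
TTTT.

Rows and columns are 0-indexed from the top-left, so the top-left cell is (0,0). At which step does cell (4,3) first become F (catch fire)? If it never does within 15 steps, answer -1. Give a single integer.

Step 1: cell (4,3)='T' (+4 fires, +2 burnt)
Step 2: cell (4,3)='T' (+6 fires, +4 burnt)
Step 3: cell (4,3)='T' (+7 fires, +6 burnt)
Step 4: cell (4,3)='F' (+4 fires, +7 burnt)
  -> target ignites at step 4
Step 5: cell (4,3)='.' (+3 fires, +4 burnt)
Step 6: cell (4,3)='.' (+0 fires, +3 burnt)
  fire out at step 6

4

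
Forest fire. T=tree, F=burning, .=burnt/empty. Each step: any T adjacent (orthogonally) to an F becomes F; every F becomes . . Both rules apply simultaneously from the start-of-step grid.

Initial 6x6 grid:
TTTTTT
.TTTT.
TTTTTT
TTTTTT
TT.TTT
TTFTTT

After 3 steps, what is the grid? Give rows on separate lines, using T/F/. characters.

Step 1: 2 trees catch fire, 1 burn out
  TTTTTT
  .TTTT.
  TTTTTT
  TTTTTT
  TT.TTT
  TF.FTT
Step 2: 4 trees catch fire, 2 burn out
  TTTTTT
  .TTTT.
  TTTTTT
  TTTTTT
  TF.FTT
  F...FT
Step 3: 5 trees catch fire, 4 burn out
  TTTTTT
  .TTTT.
  TTTTTT
  TFTFTT
  F...FT
  .....F

TTTTTT
.TTTT.
TTTTTT
TFTFTT
F...FT
.....F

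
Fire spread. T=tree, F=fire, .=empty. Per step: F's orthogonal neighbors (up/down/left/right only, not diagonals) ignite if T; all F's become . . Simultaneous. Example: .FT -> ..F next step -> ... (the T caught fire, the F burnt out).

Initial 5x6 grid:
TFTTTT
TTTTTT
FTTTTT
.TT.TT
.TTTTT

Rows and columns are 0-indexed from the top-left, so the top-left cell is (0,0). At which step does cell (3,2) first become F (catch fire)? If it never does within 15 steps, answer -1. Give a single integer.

Step 1: cell (3,2)='T' (+5 fires, +2 burnt)
Step 2: cell (3,2)='T' (+4 fires, +5 burnt)
Step 3: cell (3,2)='F' (+5 fires, +4 burnt)
  -> target ignites at step 3
Step 4: cell (3,2)='.' (+4 fires, +5 burnt)
Step 5: cell (3,2)='.' (+4 fires, +4 burnt)
Step 6: cell (3,2)='.' (+2 fires, +4 burnt)
Step 7: cell (3,2)='.' (+1 fires, +2 burnt)
Step 8: cell (3,2)='.' (+0 fires, +1 burnt)
  fire out at step 8

3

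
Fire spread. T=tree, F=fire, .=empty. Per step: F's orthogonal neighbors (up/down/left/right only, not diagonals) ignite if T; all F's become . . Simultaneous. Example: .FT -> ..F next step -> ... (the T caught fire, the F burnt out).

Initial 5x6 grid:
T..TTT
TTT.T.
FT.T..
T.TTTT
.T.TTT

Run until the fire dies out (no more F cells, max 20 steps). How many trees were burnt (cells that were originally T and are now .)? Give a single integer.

Step 1: +3 fires, +1 burnt (F count now 3)
Step 2: +2 fires, +3 burnt (F count now 2)
Step 3: +1 fires, +2 burnt (F count now 1)
Step 4: +0 fires, +1 burnt (F count now 0)
Fire out after step 4
Initially T: 19, now '.': 17
Total burnt (originally-T cells now '.'): 6

Answer: 6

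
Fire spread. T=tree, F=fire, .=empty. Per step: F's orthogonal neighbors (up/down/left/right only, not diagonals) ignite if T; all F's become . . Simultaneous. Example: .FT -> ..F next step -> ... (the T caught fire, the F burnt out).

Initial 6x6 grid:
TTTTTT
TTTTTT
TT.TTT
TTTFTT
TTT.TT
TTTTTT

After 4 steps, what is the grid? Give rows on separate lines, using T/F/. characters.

Step 1: 3 trees catch fire, 1 burn out
  TTTTTT
  TTTTTT
  TT.FTT
  TTF.FT
  TTT.TT
  TTTTTT
Step 2: 6 trees catch fire, 3 burn out
  TTTTTT
  TTTFTT
  TT..FT
  TF...F
  TTF.FT
  TTTTTT
Step 3: 10 trees catch fire, 6 burn out
  TTTFTT
  TTF.FT
  TF...F
  F.....
  TF...F
  TTFTFT
Step 4: 9 trees catch fire, 10 burn out
  TTF.FT
  TF...F
  F.....
  ......
  F.....
  TF.F.F

TTF.FT
TF...F
F.....
......
F.....
TF.F.F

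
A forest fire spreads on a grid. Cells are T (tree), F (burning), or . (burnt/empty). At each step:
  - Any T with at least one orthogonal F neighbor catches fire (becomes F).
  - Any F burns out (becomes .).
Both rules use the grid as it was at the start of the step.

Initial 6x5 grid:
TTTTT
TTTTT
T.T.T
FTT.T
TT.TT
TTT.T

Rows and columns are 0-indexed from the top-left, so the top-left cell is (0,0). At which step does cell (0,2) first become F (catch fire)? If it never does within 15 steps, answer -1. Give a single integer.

Step 1: cell (0,2)='T' (+3 fires, +1 burnt)
Step 2: cell (0,2)='T' (+4 fires, +3 burnt)
Step 3: cell (0,2)='T' (+4 fires, +4 burnt)
Step 4: cell (0,2)='T' (+3 fires, +4 burnt)
Step 5: cell (0,2)='F' (+2 fires, +3 burnt)
  -> target ignites at step 5
Step 6: cell (0,2)='.' (+2 fires, +2 burnt)
Step 7: cell (0,2)='.' (+2 fires, +2 burnt)
Step 8: cell (0,2)='.' (+1 fires, +2 burnt)
Step 9: cell (0,2)='.' (+1 fires, +1 burnt)
Step 10: cell (0,2)='.' (+2 fires, +1 burnt)
Step 11: cell (0,2)='.' (+0 fires, +2 burnt)
  fire out at step 11

5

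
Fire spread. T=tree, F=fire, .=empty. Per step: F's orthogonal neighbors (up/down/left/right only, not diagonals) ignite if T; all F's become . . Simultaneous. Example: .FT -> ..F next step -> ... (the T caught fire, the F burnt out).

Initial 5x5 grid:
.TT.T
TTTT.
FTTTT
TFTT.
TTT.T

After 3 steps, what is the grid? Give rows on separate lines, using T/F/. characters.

Step 1: 5 trees catch fire, 2 burn out
  .TT.T
  FTTT.
  .FTTT
  F.FT.
  TFT.T
Step 2: 5 trees catch fire, 5 burn out
  .TT.T
  .FTT.
  ..FTT
  ...F.
  F.F.T
Step 3: 3 trees catch fire, 5 burn out
  .FT.T
  ..FT.
  ...FT
  .....
  ....T

.FT.T
..FT.
...FT
.....
....T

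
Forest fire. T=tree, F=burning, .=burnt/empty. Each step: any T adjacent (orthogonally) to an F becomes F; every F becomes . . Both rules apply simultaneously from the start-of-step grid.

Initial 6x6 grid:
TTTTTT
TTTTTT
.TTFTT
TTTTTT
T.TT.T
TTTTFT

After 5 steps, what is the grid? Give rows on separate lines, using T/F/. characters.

Step 1: 6 trees catch fire, 2 burn out
  TTTTTT
  TTTFTT
  .TF.FT
  TTTFTT
  T.TT.T
  TTTF.F
Step 2: 10 trees catch fire, 6 burn out
  TTTFTT
  TTF.FT
  .F...F
  TTF.FT
  T.TF.F
  TTF...
Step 3: 8 trees catch fire, 10 burn out
  TTF.FT
  TF...F
  ......
  TF...F
  T.F...
  TF....
Step 4: 5 trees catch fire, 8 burn out
  TF...F
  F.....
  ......
  F.....
  T.....
  F.....
Step 5: 2 trees catch fire, 5 burn out
  F.....
  ......
  ......
  ......
  F.....
  ......

F.....
......
......
......
F.....
......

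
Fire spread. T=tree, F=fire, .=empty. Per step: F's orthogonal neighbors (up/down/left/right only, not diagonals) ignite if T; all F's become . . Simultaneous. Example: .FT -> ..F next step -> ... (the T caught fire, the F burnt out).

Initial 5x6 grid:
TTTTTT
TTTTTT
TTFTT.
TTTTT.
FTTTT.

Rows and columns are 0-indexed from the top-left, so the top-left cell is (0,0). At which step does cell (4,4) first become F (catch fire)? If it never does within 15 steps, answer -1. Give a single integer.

Step 1: cell (4,4)='T' (+6 fires, +2 burnt)
Step 2: cell (4,4)='T' (+8 fires, +6 burnt)
Step 3: cell (4,4)='T' (+6 fires, +8 burnt)
Step 4: cell (4,4)='F' (+4 fires, +6 burnt)
  -> target ignites at step 4
Step 5: cell (4,4)='.' (+1 fires, +4 burnt)
Step 6: cell (4,4)='.' (+0 fires, +1 burnt)
  fire out at step 6

4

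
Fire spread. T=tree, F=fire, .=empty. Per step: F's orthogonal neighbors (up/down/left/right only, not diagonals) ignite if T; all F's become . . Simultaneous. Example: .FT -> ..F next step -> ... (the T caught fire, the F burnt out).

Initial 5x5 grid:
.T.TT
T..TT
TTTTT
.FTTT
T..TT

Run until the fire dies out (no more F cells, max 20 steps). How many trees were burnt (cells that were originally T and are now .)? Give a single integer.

Answer: 15

Derivation:
Step 1: +2 fires, +1 burnt (F count now 2)
Step 2: +3 fires, +2 burnt (F count now 3)
Step 3: +4 fires, +3 burnt (F count now 4)
Step 4: +3 fires, +4 burnt (F count now 3)
Step 5: +2 fires, +3 burnt (F count now 2)
Step 6: +1 fires, +2 burnt (F count now 1)
Step 7: +0 fires, +1 burnt (F count now 0)
Fire out after step 7
Initially T: 17, now '.': 23
Total burnt (originally-T cells now '.'): 15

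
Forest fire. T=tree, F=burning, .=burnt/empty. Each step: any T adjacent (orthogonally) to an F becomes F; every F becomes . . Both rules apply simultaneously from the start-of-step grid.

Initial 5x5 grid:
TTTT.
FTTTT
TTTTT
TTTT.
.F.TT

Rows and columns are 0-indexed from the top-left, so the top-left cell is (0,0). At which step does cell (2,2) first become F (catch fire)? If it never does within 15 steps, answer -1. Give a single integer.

Step 1: cell (2,2)='T' (+4 fires, +2 burnt)
Step 2: cell (2,2)='T' (+5 fires, +4 burnt)
Step 3: cell (2,2)='F' (+4 fires, +5 burnt)
  -> target ignites at step 3
Step 4: cell (2,2)='.' (+4 fires, +4 burnt)
Step 5: cell (2,2)='.' (+2 fires, +4 burnt)
Step 6: cell (2,2)='.' (+0 fires, +2 burnt)
  fire out at step 6

3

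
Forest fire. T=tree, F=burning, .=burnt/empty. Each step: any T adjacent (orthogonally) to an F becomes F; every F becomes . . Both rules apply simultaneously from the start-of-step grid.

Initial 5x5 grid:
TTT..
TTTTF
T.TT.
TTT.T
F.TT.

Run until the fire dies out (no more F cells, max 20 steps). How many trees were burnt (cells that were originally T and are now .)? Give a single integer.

Answer: 15

Derivation:
Step 1: +2 fires, +2 burnt (F count now 2)
Step 2: +4 fires, +2 burnt (F count now 4)
Step 3: +5 fires, +4 burnt (F count now 5)
Step 4: +3 fires, +5 burnt (F count now 3)
Step 5: +1 fires, +3 burnt (F count now 1)
Step 6: +0 fires, +1 burnt (F count now 0)
Fire out after step 6
Initially T: 16, now '.': 24
Total burnt (originally-T cells now '.'): 15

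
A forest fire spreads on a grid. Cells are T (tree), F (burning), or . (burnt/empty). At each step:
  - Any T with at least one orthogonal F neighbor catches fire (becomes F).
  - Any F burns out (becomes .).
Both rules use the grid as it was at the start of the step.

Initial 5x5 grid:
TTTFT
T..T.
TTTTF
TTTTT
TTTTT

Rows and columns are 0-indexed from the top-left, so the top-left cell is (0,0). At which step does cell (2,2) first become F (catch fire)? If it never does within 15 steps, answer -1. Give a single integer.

Step 1: cell (2,2)='T' (+5 fires, +2 burnt)
Step 2: cell (2,2)='F' (+4 fires, +5 burnt)
  -> target ignites at step 2
Step 3: cell (2,2)='.' (+4 fires, +4 burnt)
Step 4: cell (2,2)='.' (+4 fires, +4 burnt)
Step 5: cell (2,2)='.' (+2 fires, +4 burnt)
Step 6: cell (2,2)='.' (+1 fires, +2 burnt)
Step 7: cell (2,2)='.' (+0 fires, +1 burnt)
  fire out at step 7

2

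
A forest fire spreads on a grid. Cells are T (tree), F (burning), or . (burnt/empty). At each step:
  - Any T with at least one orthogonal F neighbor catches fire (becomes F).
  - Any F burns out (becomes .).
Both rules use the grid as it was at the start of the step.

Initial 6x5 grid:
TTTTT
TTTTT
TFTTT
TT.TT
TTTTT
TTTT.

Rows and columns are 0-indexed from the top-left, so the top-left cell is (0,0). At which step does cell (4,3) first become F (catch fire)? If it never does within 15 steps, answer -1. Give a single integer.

Step 1: cell (4,3)='T' (+4 fires, +1 burnt)
Step 2: cell (4,3)='T' (+6 fires, +4 burnt)
Step 3: cell (4,3)='T' (+8 fires, +6 burnt)
Step 4: cell (4,3)='F' (+6 fires, +8 burnt)
  -> target ignites at step 4
Step 5: cell (4,3)='.' (+3 fires, +6 burnt)
Step 6: cell (4,3)='.' (+0 fires, +3 burnt)
  fire out at step 6

4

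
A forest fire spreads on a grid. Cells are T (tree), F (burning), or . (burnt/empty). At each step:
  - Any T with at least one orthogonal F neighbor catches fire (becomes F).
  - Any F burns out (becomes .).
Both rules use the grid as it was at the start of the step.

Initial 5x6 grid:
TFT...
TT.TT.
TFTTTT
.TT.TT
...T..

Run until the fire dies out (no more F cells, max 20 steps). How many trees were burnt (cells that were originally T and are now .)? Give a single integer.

Step 1: +6 fires, +2 burnt (F count now 6)
Step 2: +3 fires, +6 burnt (F count now 3)
Step 3: +2 fires, +3 burnt (F count now 2)
Step 4: +3 fires, +2 burnt (F count now 3)
Step 5: +1 fires, +3 burnt (F count now 1)
Step 6: +0 fires, +1 burnt (F count now 0)
Fire out after step 6
Initially T: 16, now '.': 29
Total burnt (originally-T cells now '.'): 15

Answer: 15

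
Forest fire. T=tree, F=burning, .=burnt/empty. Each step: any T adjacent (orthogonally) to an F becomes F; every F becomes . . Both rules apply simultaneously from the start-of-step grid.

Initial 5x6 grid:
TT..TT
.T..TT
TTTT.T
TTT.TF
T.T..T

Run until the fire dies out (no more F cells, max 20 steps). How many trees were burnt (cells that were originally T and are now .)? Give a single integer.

Step 1: +3 fires, +1 burnt (F count now 3)
Step 2: +1 fires, +3 burnt (F count now 1)
Step 3: +2 fires, +1 burnt (F count now 2)
Step 4: +1 fires, +2 burnt (F count now 1)
Step 5: +0 fires, +1 burnt (F count now 0)
Fire out after step 5
Initially T: 19, now '.': 18
Total burnt (originally-T cells now '.'): 7

Answer: 7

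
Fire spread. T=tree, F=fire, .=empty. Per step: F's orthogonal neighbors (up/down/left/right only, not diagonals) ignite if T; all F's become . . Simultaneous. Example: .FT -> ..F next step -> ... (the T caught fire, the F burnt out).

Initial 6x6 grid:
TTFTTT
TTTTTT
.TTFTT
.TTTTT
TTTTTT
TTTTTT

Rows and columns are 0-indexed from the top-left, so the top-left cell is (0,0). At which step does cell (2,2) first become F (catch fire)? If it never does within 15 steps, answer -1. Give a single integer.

Step 1: cell (2,2)='F' (+7 fires, +2 burnt)
  -> target ignites at step 1
Step 2: cell (2,2)='.' (+9 fires, +7 burnt)
Step 3: cell (2,2)='.' (+8 fires, +9 burnt)
Step 4: cell (2,2)='.' (+4 fires, +8 burnt)
Step 5: cell (2,2)='.' (+3 fires, +4 burnt)
Step 6: cell (2,2)='.' (+1 fires, +3 burnt)
Step 7: cell (2,2)='.' (+0 fires, +1 burnt)
  fire out at step 7

1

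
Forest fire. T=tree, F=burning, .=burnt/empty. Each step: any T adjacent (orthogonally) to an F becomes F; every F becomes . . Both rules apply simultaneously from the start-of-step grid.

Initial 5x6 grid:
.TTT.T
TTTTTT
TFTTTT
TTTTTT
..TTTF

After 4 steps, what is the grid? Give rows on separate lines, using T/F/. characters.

Step 1: 6 trees catch fire, 2 burn out
  .TTT.T
  TFTTTT
  F.FTTT
  TFTTTF
  ..TTF.
Step 2: 9 trees catch fire, 6 burn out
  .FTT.T
  F.FTTT
  ...FTF
  F.FTF.
  ..TF..
Step 3: 6 trees catch fire, 9 burn out
  ..FT.T
  ...FTF
  ....F.
  ...F..
  ..F...
Step 4: 3 trees catch fire, 6 burn out
  ...F.F
  ....F.
  ......
  ......
  ......

...F.F
....F.
......
......
......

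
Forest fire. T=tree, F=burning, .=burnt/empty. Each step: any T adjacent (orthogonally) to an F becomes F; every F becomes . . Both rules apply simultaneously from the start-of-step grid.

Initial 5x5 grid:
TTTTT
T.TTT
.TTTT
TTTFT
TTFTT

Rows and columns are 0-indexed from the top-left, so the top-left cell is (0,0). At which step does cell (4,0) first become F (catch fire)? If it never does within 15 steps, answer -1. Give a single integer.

Step 1: cell (4,0)='T' (+5 fires, +2 burnt)
Step 2: cell (4,0)='F' (+6 fires, +5 burnt)
  -> target ignites at step 2
Step 3: cell (4,0)='.' (+5 fires, +6 burnt)
Step 4: cell (4,0)='.' (+2 fires, +5 burnt)
Step 5: cell (4,0)='.' (+1 fires, +2 burnt)
Step 6: cell (4,0)='.' (+1 fires, +1 burnt)
Step 7: cell (4,0)='.' (+1 fires, +1 burnt)
Step 8: cell (4,0)='.' (+0 fires, +1 burnt)
  fire out at step 8

2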